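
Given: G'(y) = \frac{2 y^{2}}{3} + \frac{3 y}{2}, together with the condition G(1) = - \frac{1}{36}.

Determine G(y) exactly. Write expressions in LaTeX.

G(y) = \frac{2 y^{3}}{9} + \frac{3 y^{2}}{4} - 1

Integrate term by term and add the pieces.
A general antiderivative is \frac{2 y^{3}}{9} + \frac{3 y^{2}}{4} + C.
The condition gives C = - \frac{1}{36} - (\frac{35}{36}) = -1.
So G(y) = \frac{2 y^{3}}{9} + \frac{3 y^{2}}{4} - 1.
Check: d/dy[\frac{2 y^{3}}{9} + \frac{3 y^{2}}{4} - 1] = \frac{2 y^{2}}{3} + \frac{3 y}{2} = G'(y).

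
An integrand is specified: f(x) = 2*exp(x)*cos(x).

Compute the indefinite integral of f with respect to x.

F(x) = exp(x)*sin(x) + exp(x)*cos(x) + C

For F(x) to be correct the identity F'(x) - f(x) = 0 must hold.
Check: d/dx[exp(x)*sin(x) + exp(x)*cos(x)] = 2*exp(x)*cos(x) = f(x).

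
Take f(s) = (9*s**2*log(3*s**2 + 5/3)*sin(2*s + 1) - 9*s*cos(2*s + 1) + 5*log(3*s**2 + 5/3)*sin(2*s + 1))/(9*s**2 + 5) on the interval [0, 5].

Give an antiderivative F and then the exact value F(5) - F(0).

Recognize the product-rule pattern: f = u'v + uv' with u = -cos(2*s + 1)/2, v = log(3*s**2 + 5/3), so integration by parts undoes it.
F(s) = -log(3*s**2 + 5/3)*cos(2*s + 1)/2 is an antiderivative of f.
Check: d/ds[-log(3*s**2 + 5/3)*cos(2*s + 1)/2] = (9*s**2*log(3*s**2 + 5/3)*sin(2*s + 1) - 9*s*cos(2*s + 1) + 5*log(3*s**2 + 5/3)*sin(2*s + 1))/(9*s**2 + 5) = f(s).
F(5) = -log(230/3)*cos(11)/2; F(0) = -log(5/3)*cos(1)/2.
Integral = F(5) - F(0) = -log(230/3)*cos(11)/2 + log(5/3)*cos(1)/2.

Antiderivative: F(s) = -log(3*s**2 + 5/3)*cos(2*s + 1)/2; value = -log(230/3)*cos(11)/2 + log(5/3)*cos(1)/2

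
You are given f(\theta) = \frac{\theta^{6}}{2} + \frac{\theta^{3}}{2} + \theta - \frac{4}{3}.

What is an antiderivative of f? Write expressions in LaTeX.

The integrand splits into summands that can be handled one at a time.
Check: d/d\theta[\frac{\theta \left(12 \theta^{6} + 21 \theta^{3} + 84 \theta - 224\right)}{168}] = \frac{\theta^{6}}{2} + \frac{\theta^{3}}{2} + \theta - \frac{4}{3} = f(\theta).

An antiderivative is F(\theta) = \frac{\theta \left(12 \theta^{6} + 21 \theta^{3} + 84 \theta - 224\right)}{168}.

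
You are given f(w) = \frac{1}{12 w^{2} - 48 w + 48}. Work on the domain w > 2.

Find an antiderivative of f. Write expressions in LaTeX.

Whatever form F(w) takes, F'(w) = f(w) is non-negotiable.
Check: d/dw[- \frac{1}{12 w - 24}] = \frac{1}{12 w^{2} - 48 w + 48} = f(w).

An antiderivative is F(w) = - \frac{1}{12 w - 24}.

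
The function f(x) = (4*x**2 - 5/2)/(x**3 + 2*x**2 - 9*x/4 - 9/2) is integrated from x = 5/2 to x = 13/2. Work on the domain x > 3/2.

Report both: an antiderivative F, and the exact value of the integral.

Factor the denominator ((x + 2)*(2*x - 3)*(2*x + 3)) and decompose: f = -26/(3*(2*x + 3)) + 26/(21*(2*x - 3)) + 54/(7*(x + 2)); each piece integrates to a log, atan, or power term.
F(x) = (13*log(x - 3/2) - 91*log(x + 3/2) + 162*log(x + 2))/21 is an antiderivative of f.
Check: d/dx[(13*log(x - 3/2) - 91*log(x + 3/2) + 162*log(x + 2))/21] = (16*x**2 - 10)/(4*x**3 + 8*x**2 - 9*x - 18), which equals f(x).
F(13/2) = -13*log(8)/3 + 13*log(5)/21 + 54*log(17/2)/7; F(5/2) = -13*log(4)/3 + 54*log(9/2)/7.
Integral = F(13/2) - F(5/2) = -54*log(9/2)/7 - 13*log(8)/3 + 13*log(5)/21 + 13*log(4)/3 + 54*log(17/2)/7.

Antiderivative: F(x) = (13*log(x - 3/2) - 91*log(x + 3/2) + 162*log(x + 2))/21; value = -54*log(9/2)/7 - 13*log(8)/3 + 13*log(5)/21 + 13*log(4)/3 + 54*log(17/2)/7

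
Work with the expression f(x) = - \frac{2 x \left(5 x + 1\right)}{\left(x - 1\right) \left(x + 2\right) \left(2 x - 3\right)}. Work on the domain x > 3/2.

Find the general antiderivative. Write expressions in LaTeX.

The denominator factors as \left(x - 1\right) \left(x + 2\right) \left(2 x - 3\right); partial fractions split f into directly integrable pieces: - \frac{102}{7 \left(2 x - 3\right)} - \frac{12}{7 \left(x + 2\right)} + \frac{4}{x - 1}.
Check: d/dx[- \frac{51 \log{\left(x - \frac{3}{2} \right)} - 28 \log{\left(x - 1 \right)} + 12 \log{\left(x + 2 \right)}}{7}] = \frac{- 10 x^{2} - 2 x}{2 x^{3} - x^{2} - 7 x + 6}, which equals f(x).

F(x) = - \frac{51 \log{\left(x - \frac{3}{2} \right)} - 28 \log{\left(x - 1 \right)} + 12 \log{\left(x + 2 \right)}}{7} + C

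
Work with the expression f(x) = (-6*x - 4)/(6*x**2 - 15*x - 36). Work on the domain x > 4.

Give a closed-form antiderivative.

Factor the denominator (3*(x - 4)*(2*x + 3)) and decompose: f = -10/(33*(2*x + 3)) - 28/(33*(x - 4)); each piece integrates to a log, atan, or power term.
Check: d/dx[(-28*log(x - 4) - 5*log(x + 3/2))/33] = (-6*x - 4)/(6*x**2 - 15*x - 36) = f(x).

An antiderivative is F(x) = (-28*log(x - 4) - 5*log(x + 3/2))/33.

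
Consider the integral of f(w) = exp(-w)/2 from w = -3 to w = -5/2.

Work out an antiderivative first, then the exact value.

Differentiate the proposed F(w) back; it has to land on f(w) exactly.
F(w) = -exp(-w)/2 is an antiderivative of f.
Check: d/dw[-exp(-w)/2] = exp(-w)/2 = f(w).
F(-5/2) = -exp(5/2)/2; F(-3) = -exp(3)/2.
Integral = F(-5/2) - F(-3) = -exp(5/2)/2 + exp(3)/2.

Antiderivative: F(w) = -exp(-w)/2; value = -exp(5/2)/2 + exp(3)/2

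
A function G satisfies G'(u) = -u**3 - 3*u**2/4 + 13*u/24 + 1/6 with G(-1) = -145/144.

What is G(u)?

G'(u) matches the chain-rule pattern g'(h)*h' with inner function h(u) = -u**2/2 - u/4 + 1/3; substituting w = h(u) collapses the integral.
A general antiderivative is -(-u**2/2 - u/4 + 1/3)**2 + C.
The condition gives C = -145/144 - (-1/144) = -1.
So G(u) = -u**4/4 - u**3/4 + 13*u**2/48 + u/6 - 10/9.
Check: d/du[-u**4/4 - u**3/4 + 13*u**2/48 + u/6 - 10/9] = -u**3 - 3*u**2/4 + 13*u/24 + 1/6 = G'(u).

G(u) = -u**4/4 - u**3/4 + 13*u**2/48 + u/6 - 10/9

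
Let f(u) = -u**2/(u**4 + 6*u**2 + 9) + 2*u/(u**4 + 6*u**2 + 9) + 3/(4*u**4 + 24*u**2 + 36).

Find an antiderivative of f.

Integrate term by term and add the pieces.
Check: d/du[-(8 - 5*u)/(8*u**2 + 24) - sqrt(3)*atan(sqrt(3)*u/3)/8] = (-4*u**2 + 8*u + 3)/(4*u**4 + 24*u**2 + 36), which equals f(u).

An antiderivative is F(u) = -(8 - 5*u)/(8*u**2 + 24) - sqrt(3)*atan(sqrt(3)*u/3)/8.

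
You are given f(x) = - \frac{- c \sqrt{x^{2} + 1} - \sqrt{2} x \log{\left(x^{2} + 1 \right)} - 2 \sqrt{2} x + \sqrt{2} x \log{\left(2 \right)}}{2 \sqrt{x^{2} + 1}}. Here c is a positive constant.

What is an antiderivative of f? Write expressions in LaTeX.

An antiderivative is F(x) = \frac{c x + \sqrt{2} \sqrt{x^{2} + 1} \log{\left(\frac{x^{2}}{2} + \frac{1}{2} \right)}}{2}.

Any candidate F(x) must reproduce f(x) exactly when differentiated.
Check: d/dx[\frac{c x + \sqrt{2} \sqrt{x^{2} + 1} \log{\left(\frac{x^{2}}{2} + \frac{1}{2} \right)}}{2}] = \frac{c \sqrt{x^{2} + 1} + \sqrt{2} x \log{\left(x^{2} + 1 \right)} - \sqrt{2} x \log{\left(2 \right)} + 2 \sqrt{2} x}{2 \sqrt{x^{2} + 1}}, which equals f(x).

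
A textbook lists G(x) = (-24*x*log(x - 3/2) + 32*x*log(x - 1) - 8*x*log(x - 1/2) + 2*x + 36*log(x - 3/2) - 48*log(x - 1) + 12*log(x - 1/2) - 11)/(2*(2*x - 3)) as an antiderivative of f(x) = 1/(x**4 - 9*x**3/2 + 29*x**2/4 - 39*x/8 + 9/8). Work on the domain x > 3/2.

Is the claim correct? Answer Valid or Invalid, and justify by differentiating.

d/dx[G] = 8/(8*x**4 - 36*x**3 + 58*x**2 - 39*x + 9)
This equals f(x) exactly, so the claim holds.

Valid. The derivative of G reproduces f.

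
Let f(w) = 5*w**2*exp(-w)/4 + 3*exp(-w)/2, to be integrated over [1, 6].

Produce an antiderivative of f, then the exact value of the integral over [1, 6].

Recognize the product-rule pattern: f = u'v + uv' with u = -5*w**2/4 - 5*w/2 - 4, v = exp(-w), so integration by parts undoes it.
F(w) = (-5*w**2 - 10*w - 16)*exp(-w)/4 is an antiderivative of f.
Check: d/dw[(-5*w**2 - 10*w - 16)*exp(-w)/4] = (5*w**2 + 6)*exp(-w)/4, which equals f(w).
F(6) = -64*exp(-6); F(1) = -31*exp(-1)/4.
Integral = F(6) - F(1) = -64*exp(-6) + 31*exp(-1)/4.

Antiderivative: F(w) = (-5*w**2 - 10*w - 16)*exp(-w)/4; value = -64*exp(-6) + 31*exp(-1)/4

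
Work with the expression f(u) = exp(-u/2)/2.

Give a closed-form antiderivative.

A first test for any F(u): its u-derivative must equal f(u) identically.
Check: d/du[-exp(-u/2)] = exp(-u/2)/2 = f(u).

An antiderivative is F(u) = -exp(-u/2).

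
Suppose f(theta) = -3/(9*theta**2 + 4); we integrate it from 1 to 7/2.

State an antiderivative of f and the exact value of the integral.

Antiderivative: F(theta) = -atan(3*theta/2)/2; value = -atan(21/4)/2 + atan(3/2)/2

Differentiate the proposed F(theta) back; it has to land on f(theta) exactly.
F(theta) = -atan(3*theta/2)/2 is an antiderivative of f.
Check: d/dtheta[-atan(3*theta/2)/2] = -3/(9*theta**2 + 4) = f(theta).
F(7/2) = -atan(21/4)/2; F(1) = -atan(3/2)/2.
Integral = F(7/2) - F(1) = -atan(21/4)/2 + atan(3/2)/2.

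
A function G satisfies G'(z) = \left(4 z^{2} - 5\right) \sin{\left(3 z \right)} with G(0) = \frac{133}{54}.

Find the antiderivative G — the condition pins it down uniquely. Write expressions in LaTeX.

G(z) = - \frac{4 z^{2} \cos{\left(3 z \right)}}{3} + \frac{8 z \sin{\left(3 z \right)}}{9} + \frac{53 \cos{\left(3 z \right)}}{27} + \frac{1}{2}

A candidate passes only if d/dz[G] lands on the given G'(z) exactly.
A general antiderivative is - \frac{4 z^{2} \cos{\left(3 z \right)}}{3} + \frac{8 z \sin{\left(3 z \right)}}{9} + \frac{53 \cos{\left(3 z \right)}}{27} + C.
The condition gives C = \frac{133}{54} - (\frac{53}{27}) = \frac{1}{2}.
So G(z) = - \frac{4 z^{2} \cos{\left(3 z \right)}}{3} + \frac{8 z \sin{\left(3 z \right)}}{9} + \frac{53 \cos{\left(3 z \right)}}{27} + \frac{1}{2}.
Check: d/dz[- \frac{4 z^{2} \cos{\left(3 z \right)}}{3} + \frac{8 z \sin{\left(3 z \right)}}{9} + \frac{53 \cos{\left(3 z \right)}}{27} + \frac{1}{2}] = 4 z^{2} \sin{\left(3 z \right)} - 5 \sin{\left(3 z \right)}, which equals G'(z).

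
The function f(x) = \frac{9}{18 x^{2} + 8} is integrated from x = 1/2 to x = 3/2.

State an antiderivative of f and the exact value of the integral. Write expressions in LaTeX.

Recover f(x) by differentiating a candidate F(x); any mismatch rules it out.
F(x) = \frac{3 \operatorname{atan}{\left(\frac{3 x}{2} \right)}}{4} is an antiderivative of f.
Check: d/dx[\frac{3 \operatorname{atan}{\left(\frac{3 x}{2} \right)}}{4}] = \frac{9}{18 x^{2} + 8} = f(x).
F(3/2) = \frac{3 \operatorname{atan}{\left(\frac{9}{4} \right)}}{4}; F(1/2) = \frac{3 \operatorname{atan}{\left(\frac{3}{4} \right)}}{4}.
Integral = F(3/2) - F(1/2) = - \frac{3 \operatorname{atan}{\left(\frac{3}{4} \right)}}{4} + \frac{3 \operatorname{atan}{\left(\frac{9}{4} \right)}}{4}.

Antiderivative: F(x) = \frac{3 \operatorname{atan}{\left(\frac{3 x}{2} \right)}}{4}; value = - \frac{3 \operatorname{atan}{\left(\frac{3}{4} \right)}}{4} + \frac{3 \operatorname{atan}{\left(\frac{9}{4} \right)}}{4}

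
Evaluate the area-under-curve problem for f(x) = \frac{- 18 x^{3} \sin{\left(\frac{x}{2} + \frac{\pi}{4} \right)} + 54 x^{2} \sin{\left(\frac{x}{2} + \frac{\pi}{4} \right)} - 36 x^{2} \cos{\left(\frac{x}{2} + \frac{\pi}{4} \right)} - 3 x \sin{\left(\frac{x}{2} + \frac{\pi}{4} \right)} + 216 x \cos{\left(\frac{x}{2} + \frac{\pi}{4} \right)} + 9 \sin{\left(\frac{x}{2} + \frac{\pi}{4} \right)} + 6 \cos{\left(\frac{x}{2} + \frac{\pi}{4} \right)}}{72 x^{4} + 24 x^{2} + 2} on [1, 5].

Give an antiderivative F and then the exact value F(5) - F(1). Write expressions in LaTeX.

Recover f(x) by differentiating a candidate F(x); any mismatch rules it out.
F(x) = \frac{3 x \cos{\left(\frac{x}{2} + \frac{\pi}{4} \right)} - 9 \cos{\left(\frac{x}{2} + \frac{\pi}{4} \right)}}{6 x^{2} + 1} is an antiderivative of f.
Check: d/dx[\frac{3 x \cos{\left(\frac{x}{2} + \frac{\pi}{4} \right)} - 9 \cos{\left(\frac{x}{2} + \frac{\pi}{4} \right)}}{6 x^{2} + 1}] = \frac{- 18 x^{3} \sin{\left(\frac{x}{2} + \frac{\pi}{4} \right)} + 54 x^{2} \sin{\left(\frac{x}{2} + \frac{\pi}{4} \right)} - 36 x^{2} \cos{\left(\frac{x}{2} + \frac{\pi}{4} \right)} - 3 x \sin{\left(\frac{x}{2} + \frac{\pi}{4} \right)} + 216 x \cos{\left(\frac{x}{2} + \frac{\pi}{4} \right)} + 9 \sin{\left(\frac{x}{2} + \frac{\pi}{4} \right)} + 6 \cos{\left(\frac{x}{2} + \frac{\pi}{4} \right)}}{72 x^{4} + 24 x^{2} + 2} = f(x).
F(5) = \frac{6 \cos{\left(\frac{\pi}{4} + \frac{5}{2} \right)}}{151}; F(1) = - \frac{6 \cos{\left(\frac{1}{2} + \frac{\pi}{4} \right)}}{7}.
Integral = F(5) - F(1) = \frac{6 \cos{\left(\frac{\pi}{4} + \frac{5}{2} \right)}}{151} + \frac{6 \cos{\left(\frac{1}{2} + \frac{\pi}{4} \right)}}{7}.

Antiderivative: F(x) = \frac{3 x \cos{\left(\frac{x}{2} + \frac{\pi}{4} \right)} - 9 \cos{\left(\frac{x}{2} + \frac{\pi}{4} \right)}}{6 x^{2} + 1}; value = \frac{6 \cos{\left(\frac{\pi}{4} + \frac{5}{2} \right)}}{151} + \frac{6 \cos{\left(\frac{1}{2} + \frac{\pi}{4} \right)}}{7}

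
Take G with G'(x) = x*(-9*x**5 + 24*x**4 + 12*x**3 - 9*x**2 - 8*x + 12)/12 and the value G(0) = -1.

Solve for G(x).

Check a candidate G(x) by differentiating: d/dx[G] must match the given G'(x).
A general antiderivative is -3*x**7/28 + x**6/3 + x**5/5 - 3*x**4/16 - 2*x**3/9 + x**2/2 + C.
The condition gives C = -1 - (0) = -1.
So G(x) = (-540*x**7 + 1680*x**6 + 1008*x**5 - 945*x**4 - 1120*x**3 + 2520*x**2 - 5040)/5040.
Check: d/dx[(-540*x**7 + 1680*x**6 + 1008*x**5 - 945*x**4 - 1120*x**3 + 2520*x**2 - 5040)/5040] = -3*x**6/4 + 2*x**5 + x**4 - 3*x**3/4 - 2*x**2/3 + x, which equals G'(x).

G(x) = (-540*x**7 + 1680*x**6 + 1008*x**5 - 945*x**4 - 1120*x**3 + 2520*x**2 - 5040)/5040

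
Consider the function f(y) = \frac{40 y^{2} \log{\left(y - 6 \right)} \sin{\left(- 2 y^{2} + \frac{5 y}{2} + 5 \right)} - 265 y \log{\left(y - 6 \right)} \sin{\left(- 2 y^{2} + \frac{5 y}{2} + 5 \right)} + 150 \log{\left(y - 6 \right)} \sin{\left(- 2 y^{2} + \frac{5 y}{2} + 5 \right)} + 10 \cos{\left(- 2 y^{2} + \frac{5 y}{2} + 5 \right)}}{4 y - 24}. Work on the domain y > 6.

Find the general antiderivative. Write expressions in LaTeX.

F(y) = \frac{5 \log{\left(y - 6 \right)} \cos{\left(- 2 y^{2} + \frac{5 y}{2} + 5 \right)}}{2} + C

Recognize the product-rule pattern: f = u'v + uv' with u = \frac{5 \cos{\left(- 2 y^{2} + \frac{5 y}{2} + 5 \right)}}{2}, v = \log{\left(y - 6 \right)}, so integration by parts undoes it.
Check: d/dy[\frac{5 \log{\left(y - 6 \right)} \cos{\left(- 2 y^{2} + \frac{5 y}{2} + 5 \right)}}{2}] = \frac{40 y^{2} \log{\left(y - 6 \right)} \sin{\left(- 2 y^{2} + \frac{5 y}{2} + 5 \right)} - 265 y \log{\left(y - 6 \right)} \sin{\left(- 2 y^{2} + \frac{5 y}{2} + 5 \right)} + 150 \log{\left(y - 6 \right)} \sin{\left(- 2 y^{2} + \frac{5 y}{2} + 5 \right)} + 10 \cos{\left(- 2 y^{2} + \frac{5 y}{2} + 5 \right)}}{4 y - 24} = f(y).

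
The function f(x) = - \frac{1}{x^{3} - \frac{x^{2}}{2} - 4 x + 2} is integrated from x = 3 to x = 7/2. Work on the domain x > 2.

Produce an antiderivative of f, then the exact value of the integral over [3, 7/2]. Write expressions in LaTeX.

Antiderivative: F(x) = \frac{- 5 \log{\left(x - 2 \right)} + 8 \log{\left(x - \frac{1}{2} \right)} - 3 \log{\left(x + 2 \right)}}{30}; value = - \frac{4 \log{\left(\frac{5}{2} \right)}}{15} - \frac{\log{\left(\frac{11}{2} \right)}}{10} - \frac{\log{\left(\frac{3}{2} \right)}}{6} + \frac{\log{\left(5 \right)}}{10} + \frac{4 \log{\left(3 \right)}}{15}

The denominator factors as \left(x - 2\right) \left(x + 2\right) \left(2 x - 1\right); partial fractions split f into directly integrable pieces: \frac{8}{15 \left(2 x - 1\right)} - \frac{1}{10 \left(x + 2\right)} - \frac{1}{6 \left(x - 2\right)}.
F(x) = \frac{- 5 \log{\left(x - 2 \right)} + 8 \log{\left(x - \frac{1}{2} \right)} - 3 \log{\left(x + 2 \right)}}{30} is an antiderivative of f.
Check: d/dx[\frac{- 5 \log{\left(x - 2 \right)} + 8 \log{\left(x - \frac{1}{2} \right)} - 3 \log{\left(x + 2 \right)}}{30}] = - \frac{2}{2 x^{3} - x^{2} - 8 x + 4}, which equals f(x).
F(7/2) = - \frac{\log{\left(\frac{11}{2} \right)}}{10} - \frac{\log{\left(\frac{3}{2} \right)}}{6} + \frac{4 \log{\left(3 \right)}}{15}; F(3) = - \frac{\log{\left(5 \right)}}{10} + \frac{4 \log{\left(\frac{5}{2} \right)}}{15}.
Integral = F(7/2) - F(3) = - \frac{4 \log{\left(\frac{5}{2} \right)}}{15} - \frac{\log{\left(\frac{11}{2} \right)}}{10} - \frac{\log{\left(\frac{3}{2} \right)}}{6} + \frac{\log{\left(5 \right)}}{10} + \frac{4 \log{\left(3 \right)}}{15}.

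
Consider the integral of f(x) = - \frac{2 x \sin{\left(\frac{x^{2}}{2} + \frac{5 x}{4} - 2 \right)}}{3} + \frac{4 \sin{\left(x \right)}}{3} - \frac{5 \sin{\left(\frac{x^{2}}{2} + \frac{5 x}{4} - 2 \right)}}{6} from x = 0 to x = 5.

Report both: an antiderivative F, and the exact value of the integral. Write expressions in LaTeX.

The integrand splits into summands that can be handled one at a time.
F(x) = - \frac{4 \cos{\left(x \right)}}{3} + \frac{2 \cos{\left(\frac{x^{2}}{2} + \frac{5 x}{4} - 2 \right)}}{3} is an antiderivative of f.
Check: d/dx[- \frac{4 \cos{\left(x \right)}}{3} + \frac{2 \cos{\left(\frac{x^{2}}{2} + \frac{5 x}{4} - 2 \right)}}{3}] = - \frac{2 x \sin{\left(\frac{x^{2}}{2} + \frac{5 x}{4} - 2 \right)}}{3} + \frac{4 \sin{\left(x \right)}}{3} - \frac{5 \sin{\left(\frac{x^{2}}{2} + \frac{5 x}{4} - 2 \right)}}{6} = f(x).
F(5) = - \frac{4 \cos{\left(5 \right)}}{3} + \frac{2 \cos{\left(\frac{67}{4} \right)}}{3}; F(0) = - \frac{4}{3} + \frac{2 \cos{\left(2 \right)}}{3}.
Integral = F(5) - F(0) = - \frac{4 \cos{\left(5 \right)}}{3} + \frac{2 \cos{\left(\frac{67}{4} \right)}}{3} - \frac{2 \cos{\left(2 \right)}}{3} + \frac{4}{3}.

Antiderivative: F(x) = - \frac{4 \cos{\left(x \right)}}{3} + \frac{2 \cos{\left(\frac{x^{2}}{2} + \frac{5 x}{4} - 2 \right)}}{3}; value = - \frac{4 \cos{\left(5 \right)}}{3} + \frac{2 \cos{\left(\frac{67}{4} \right)}}{3} - \frac{2 \cos{\left(2 \right)}}{3} + \frac{4}{3}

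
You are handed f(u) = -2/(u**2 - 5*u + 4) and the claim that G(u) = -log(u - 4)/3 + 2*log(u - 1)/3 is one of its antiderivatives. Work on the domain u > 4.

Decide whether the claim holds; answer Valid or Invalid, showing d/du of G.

Invalid: d/du[G] - f = 1/(3*u - 12), which is not 0.

d/du[G] = (u - 7)/(3*u**2 - 15*u + 12)
d/du[G] - f(u) = 1/(3*u - 12) != 0.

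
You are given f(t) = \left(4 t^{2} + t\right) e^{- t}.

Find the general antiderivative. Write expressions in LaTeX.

f has the shape u'v + uv' for u = - 4 t^{2} - 9 t - 9 and v = e^{- t} — it is the derivative of the product u*v.
Check: d/dt[\left(- 4 t^{2} - 9 t - 9\right) e^{- t}] = \left(4 t^{2} + t\right) e^{- t} = f(t).

F(t) = \left(- 4 t^{2} - 9 t - 9\right) e^{- t} + C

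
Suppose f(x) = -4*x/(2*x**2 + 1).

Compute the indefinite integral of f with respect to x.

F(x) = -log(2*x**2 + 1) + C

The substitution u = 2*x**2 + 1 works: f is exactly (dF/du)*(du/dx) for that inner function.
Check: d/dx[-log(2*x**2 + 1)] = -4*x/(2*x**2 + 1) = f(x).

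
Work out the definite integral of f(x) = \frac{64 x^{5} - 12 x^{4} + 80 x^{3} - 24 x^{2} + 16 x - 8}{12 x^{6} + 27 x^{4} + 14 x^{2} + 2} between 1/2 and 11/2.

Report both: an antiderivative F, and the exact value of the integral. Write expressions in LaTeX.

Since d/dx undoes antidifferentiation here, F'(x) = f(x) is required of F(x).
F(x) = \frac{4 \log{\left(x^{4} + 2 x^{2} + \frac{2}{3} \right)}}{3} - 2 \operatorname{atan}{\left(2 x \right)} is an antiderivative of f.
Check: d/dx[\frac{4 \log{\left(x^{4} + 2 x^{2} + \frac{2}{3} \right)}}{3} - 2 \operatorname{atan}{\left(2 x \right)}] = \frac{64 x^{5} - 12 x^{4} + 80 x^{3} - 24 x^{2} + 16 x - 8}{12 x^{6} + 27 x^{4} + 14 x^{2} + 2} = f(x).
F(11/2) = - 2 \operatorname{atan}{\left(11 \right)} + \frac{4 \log{\left(\frac{46859}{48} \right)}}{3}; F(1/2) = - \frac{\pi}{2} + \frac{4 \log{\left(\frac{59}{48} \right)}}{3}.
Integral = F(11/2) - F(1/2) = - 2 \operatorname{atan}{\left(11 \right)} - \frac{4 \log{\left(\frac{59}{48} \right)}}{3} + \frac{\pi}{2} + \frac{4 \log{\left(\frac{46859}{48} \right)}}{3}.

Antiderivative: F(x) = \frac{4 \log{\left(x^{4} + 2 x^{2} + \frac{2}{3} \right)}}{3} - 2 \operatorname{atan}{\left(2 x \right)}; value = - 2 \operatorname{atan}{\left(11 \right)} - \frac{4 \log{\left(\frac{59}{48} \right)}}{3} + \frac{\pi}{2} + \frac{4 \log{\left(\frac{46859}{48} \right)}}{3}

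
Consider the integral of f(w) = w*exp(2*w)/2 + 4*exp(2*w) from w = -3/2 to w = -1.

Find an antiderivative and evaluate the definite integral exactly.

Antiderivative: F(w) = (2*w + 15)*exp(2*w)/8; value = -3*exp(-3)/2 + 13*exp(-2)/8

Recognize the product-rule pattern: f = u'v + uv' with u = w/4 + 15/8, v = exp(2*w), so integration by parts undoes it.
F(w) = (2*w + 15)*exp(2*w)/8 is an antiderivative of f.
Check: d/dw[(2*w + 15)*exp(2*w)/8] = w*exp(2*w)/2 + 4*exp(2*w) = f(w).
F(-1) = 13*exp(-2)/8; F(-3/2) = 3*exp(-3)/2.
Integral = F(-1) - F(-3/2) = -3*exp(-3)/2 + 13*exp(-2)/8.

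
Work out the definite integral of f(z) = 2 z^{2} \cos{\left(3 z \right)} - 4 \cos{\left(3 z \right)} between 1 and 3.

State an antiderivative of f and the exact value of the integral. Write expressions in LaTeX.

Antiderivative: F(z) = \frac{2 \left(9 z^{2} \sin{\left(3 z \right)} + 6 z \cos{\left(3 z \right)} - 20 \sin{\left(3 z \right)}\right)}{27}; value = \frac{4 \cos{\left(9 \right)}}{3} + \frac{22 \sin{\left(3 \right)}}{27} - \frac{4 \cos{\left(3 \right)}}{9} + \frac{122 \sin{\left(9 \right)}}{27}

The integrand splits into summands that can be handled one at a time.
F(z) = \frac{2 \left(9 z^{2} \sin{\left(3 z \right)} + 6 z \cos{\left(3 z \right)} - 20 \sin{\left(3 z \right)}\right)}{27} is an antiderivative of f.
Check: d/dz[\frac{2 \left(9 z^{2} \sin{\left(3 z \right)} + 6 z \cos{\left(3 z \right)} - 20 \sin{\left(3 z \right)}\right)}{27}] = 2 z^{2} \cos{\left(3 z \right)} - 4 \cos{\left(3 z \right)} = f(z).
F(3) = \frac{4 \cos{\left(9 \right)}}{3} + \frac{122 \sin{\left(9 \right)}}{27}; F(1) = \frac{4 \cos{\left(3 \right)}}{9} - \frac{22 \sin{\left(3 \right)}}{27}.
Integral = F(3) - F(1) = \frac{4 \cos{\left(9 \right)}}{3} + \frac{22 \sin{\left(3 \right)}}{27} - \frac{4 \cos{\left(3 \right)}}{9} + \frac{122 \sin{\left(9 \right)}}{27}.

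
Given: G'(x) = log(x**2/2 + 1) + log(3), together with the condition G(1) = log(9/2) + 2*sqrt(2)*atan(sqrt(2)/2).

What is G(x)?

G(x) = x*log(3*x**2/2 + 3) - 2*x + 2*sqrt(2)*atan(sqrt(2)*x/2) + 2

Whatever form G(x) takes, its d/dx must return the stated G'(x).
A general antiderivative is x*log(3*x**2/2 + 3) - 2*x + 2*sqrt(2)*atan(sqrt(2)*x/2) + C.
The condition gives C = log(9/2) + 2*sqrt(2)*atan(sqrt(2)/2) - (-2 + log(9/2) + 2*sqrt(2)*atan(sqrt(2)/2)) = 2.
So G(x) = x*log(3*x**2/2 + 3) - 2*x + 2*sqrt(2)*atan(sqrt(2)*x/2) + 2.
Check: d/dx[x*log(3*x**2/2 + 3) - 2*x + 2*sqrt(2)*atan(sqrt(2)*x/2) + 2] = log(x**2/2 + 1) + log(3) = G'(x).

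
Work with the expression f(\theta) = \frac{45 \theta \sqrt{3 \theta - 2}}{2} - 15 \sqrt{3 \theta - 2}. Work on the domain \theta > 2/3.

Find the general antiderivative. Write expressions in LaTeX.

F(\theta) = \left(3 \theta - 2\right)^{\frac{5}{2}} + C

Integrate term by term and add the pieces.
Check: d/d\theta[\left(3 \theta - 2\right)^{\frac{5}{2}}] = \frac{45 \theta \sqrt{3 \theta - 2}}{2} - 15 \sqrt{3 \theta - 2} = f(\theta).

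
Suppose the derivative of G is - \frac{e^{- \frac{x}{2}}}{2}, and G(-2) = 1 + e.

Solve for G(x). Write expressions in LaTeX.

G(x) = 1 + e^{- \frac{x}{2}}

Whatever form G(x) takes, its d/dx must return the stated G'(x).
A general antiderivative is e^{- \frac{x}{2}} + C.
The condition gives C = 1 + e - (e) = 1.
So G(x) = 1 + e^{- \frac{x}{2}}.
Check: d/dx[1 + e^{- \frac{x}{2}}] = - \frac{e^{- \frac{x}{2}}}{2} = G'(x).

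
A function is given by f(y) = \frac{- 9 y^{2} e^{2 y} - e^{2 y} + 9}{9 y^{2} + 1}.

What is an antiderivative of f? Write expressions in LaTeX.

Any candidate F(y) must reproduce f(y) exactly when differentiated.
Check: d/dy[\frac{- e^{2 y} + 6 \operatorname{atan}{\left(3 y \right)}}{2}] = \frac{- 9 y^{2} e^{2 y} - e^{2 y} + 9}{9 y^{2} + 1} = f(y).

An antiderivative is F(y) = \frac{- e^{2 y} + 6 \operatorname{atan}{\left(3 y \right)}}{2}.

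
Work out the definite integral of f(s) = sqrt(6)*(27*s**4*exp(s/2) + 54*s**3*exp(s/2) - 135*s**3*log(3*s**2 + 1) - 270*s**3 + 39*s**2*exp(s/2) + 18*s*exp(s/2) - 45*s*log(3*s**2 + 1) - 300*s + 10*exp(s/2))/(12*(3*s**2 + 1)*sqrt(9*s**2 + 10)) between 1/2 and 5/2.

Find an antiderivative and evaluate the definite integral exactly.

f has the shape u'v + uv' for u = -sqrt(3*s**2/2 + 5/3) and v = -exp(s/2) + 5*log(3*s**2 + 1)/2 — it is the derivative of the product u*v.
F(s) = sqrt(6)*sqrt(9*s**2 + 10)*(2*exp(s/2) - 5*log(3*s**2 + 1))/12 is an antiderivative of f.
Check: d/ds[sqrt(6)*sqrt(9*s**2 + 10)*(2*exp(s/2) - 5*log(3*s**2 + 1))/12] = (27*sqrt(6)*s**4*exp(s/2) + 54*sqrt(6)*s**3*exp(s/2) - 135*sqrt(6)*s**3*log(3*s**2 + 1) - 270*sqrt(6)*s**3 + 39*sqrt(6)*s**2*exp(s/2) + 18*sqrt(6)*s*exp(s/2) - 45*sqrt(6)*s*log(3*s**2 + 1) - 300*sqrt(6)*s + 10*sqrt(6)*exp(s/2))/(36*s**2*sqrt(9*s**2 + 10) + 12*sqrt(9*s**2 + 10)), which equals f(s).
F(5/2) = -5*sqrt(1590)*log(79/4)/24 + sqrt(1590)*exp(5/4)/12; F(1/2) = -35*sqrt(6)*log(7/4)/24 + 7*sqrt(6)*exp(1/4)/12.
Integral = F(5/2) - F(1/2) = -5*sqrt(1590)*log(79/4)/24 - 7*sqrt(6)*exp(1/4)/12 + 35*sqrt(6)*log(7/4)/24 + sqrt(1590)*exp(5/4)/12.

Antiderivative: F(s) = sqrt(6)*sqrt(9*s**2 + 10)*(2*exp(s/2) - 5*log(3*s**2 + 1))/12; value = -5*sqrt(1590)*log(79/4)/24 - 7*sqrt(6)*exp(1/4)/12 + 35*sqrt(6)*log(7/4)/24 + sqrt(1590)*exp(5/4)/12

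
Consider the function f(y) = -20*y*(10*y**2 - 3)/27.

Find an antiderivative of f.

An antiderivative is F(y) = -50*y**4/27 + 10*y**2/9.

f matches the chain-rule pattern g'(h)*h' with inner function h(y) = 5*y**2/3 - 1/2; substituting u = h(y) collapses the integral.
Check: d/dy[-50*y**4/27 + 10*y**2/9] = -200*y**3/27 + 20*y/9, which equals f(y).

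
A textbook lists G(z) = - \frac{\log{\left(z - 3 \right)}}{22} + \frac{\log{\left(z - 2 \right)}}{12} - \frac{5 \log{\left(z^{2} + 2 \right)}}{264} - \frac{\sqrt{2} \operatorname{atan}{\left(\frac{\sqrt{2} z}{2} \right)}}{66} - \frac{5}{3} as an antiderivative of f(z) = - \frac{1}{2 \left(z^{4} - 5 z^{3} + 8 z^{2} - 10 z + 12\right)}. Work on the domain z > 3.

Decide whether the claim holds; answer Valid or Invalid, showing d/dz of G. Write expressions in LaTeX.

d/dz[G] = - \frac{1}{2 z^{4} - 10 z^{3} + 16 z^{2} - 20 z + 24}
This equals f(z) exactly, so the claim holds.

Valid - the claim checks out under differentiation.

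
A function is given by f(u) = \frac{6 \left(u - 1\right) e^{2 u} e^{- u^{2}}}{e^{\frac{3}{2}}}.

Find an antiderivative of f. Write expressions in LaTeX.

f matches the chain-rule pattern g'(h)*h' with inner function h(u) = - u^{2} + 2 u - \frac{3}{2}; substituting w = h(u) collapses the integral.
Check: d/du[- \frac{3 e^{2 u} e^{- u^{2}}}{e^{\frac{3}{2}}}] = \frac{\left(6 u e^{2 u} - 6 e^{2 u}\right) e^{- u^{2}}}{e^{\frac{3}{2}}}, which equals f(u).

An antiderivative is F(u) = - \frac{3 e^{2 u} e^{- u^{2}}}{e^{\frac{3}{2}}}.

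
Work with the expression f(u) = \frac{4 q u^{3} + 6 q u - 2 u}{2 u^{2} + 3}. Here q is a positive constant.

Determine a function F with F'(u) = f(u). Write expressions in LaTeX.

Whatever form F(u) takes, F'(u) = f(u) is non-negotiable.
Check: d/du[q u^{2} - \frac{\log{\left(u^{2} + \frac{3}{2} \right)}}{2}] = \frac{4 q u^{3} + 6 q u - 2 u}{2 u^{2} + 3} = f(u).

An antiderivative is F(u) = q u^{2} - \frac{\log{\left(u^{2} + \frac{3}{2} \right)}}{2}.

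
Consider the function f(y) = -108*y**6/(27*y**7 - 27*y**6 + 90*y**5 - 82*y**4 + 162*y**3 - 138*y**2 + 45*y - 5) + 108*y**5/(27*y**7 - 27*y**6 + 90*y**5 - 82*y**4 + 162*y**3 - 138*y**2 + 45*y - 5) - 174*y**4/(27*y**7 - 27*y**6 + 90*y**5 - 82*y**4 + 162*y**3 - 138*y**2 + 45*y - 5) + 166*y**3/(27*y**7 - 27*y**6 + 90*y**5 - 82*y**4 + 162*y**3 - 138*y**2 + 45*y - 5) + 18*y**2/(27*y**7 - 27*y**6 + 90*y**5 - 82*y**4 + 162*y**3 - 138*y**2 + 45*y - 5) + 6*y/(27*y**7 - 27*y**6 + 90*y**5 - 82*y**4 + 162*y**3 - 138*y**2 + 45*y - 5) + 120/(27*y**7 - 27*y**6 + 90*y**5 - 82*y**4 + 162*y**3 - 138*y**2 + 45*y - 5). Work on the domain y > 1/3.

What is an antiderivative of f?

An antiderivative is F(y) = (-(3*y - 1)**2*log(y**4 + 3*y**2 + 5) - 4)/(3*y - 1)**2.

Integrate term by term and add the pieces.
Check: d/dy[(-(3*y - 1)**2*log(y**4 + 3*y**2 + 5) - 4)/(3*y - 1)**2] = (-108*y**6 + 108*y**5 - 174*y**4 + 166*y**3 + 18*y**2 + 6*y + 120)/(27*y**7 - 27*y**6 + 90*y**5 - 82*y**4 + 162*y**3 - 138*y**2 + 45*y - 5), which equals f(y).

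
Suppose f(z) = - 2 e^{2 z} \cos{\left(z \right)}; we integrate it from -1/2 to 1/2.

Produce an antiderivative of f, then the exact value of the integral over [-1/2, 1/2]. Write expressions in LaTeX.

Antiderivative: F(z) = - \frac{2 \left(\sin{\left(z \right)} + 2 \cos{\left(z \right)}\right) e^{2 z}}{5}; value = - \frac{4 e \cos{\left(\frac{1}{2} \right)}}{5} - \frac{2 e \sin{\left(\frac{1}{2} \right)}}{5} - \frac{2 \sin{\left(\frac{1}{2} \right)}}{5 e} + \frac{4 \cos{\left(\frac{1}{2} \right)}}{5 e}

Whatever form F(z) takes, F'(z) = f(z) is non-negotiable.
F(z) = - \frac{2 \left(\sin{\left(z \right)} + 2 \cos{\left(z \right)}\right) e^{2 z}}{5} is an antiderivative of f.
Check: d/dz[- \frac{2 \left(\sin{\left(z \right)} + 2 \cos{\left(z \right)}\right) e^{2 z}}{5}] = - 2 e^{2 z} \cos{\left(z \right)} = f(z).
F(1/2) = - \frac{4 e \cos{\left(\frac{1}{2} \right)}}{5} - \frac{2 e \sin{\left(\frac{1}{2} \right)}}{5}; F(-1/2) = - \frac{4 \cos{\left(\frac{1}{2} \right)}}{5 e} + \frac{2 \sin{\left(\frac{1}{2} \right)}}{5 e}.
Integral = F(1/2) - F(-1/2) = - \frac{4 e \cos{\left(\frac{1}{2} \right)}}{5} - \frac{2 e \sin{\left(\frac{1}{2} \right)}}{5} - \frac{2 \sin{\left(\frac{1}{2} \right)}}{5 e} + \frac{4 \cos{\left(\frac{1}{2} \right)}}{5 e}.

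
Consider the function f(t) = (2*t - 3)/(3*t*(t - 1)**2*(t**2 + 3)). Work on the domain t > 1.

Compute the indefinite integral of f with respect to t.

F(t) = (-48*(t - 1)*log(t) + 42*(t - 1)*log(t - 1) + 3*(t - 1)*log(t**2 + 3) - 10*sqrt(3)*(t - 1)*atan(sqrt(3)*t/3) + 12)/(144*(t - 1)) + C

The denominator factors as 3*t*(t - 1)**2*(t**2 + 3); partial fractions split f into directly integrable pieces: (t - 5)/(24*(t**2 + 3)) + 7/(24*(t - 1)) - 1/(12*(t - 1)**2) - 1/(3*t).
Check: d/dt[(-48*(t - 1)*log(t) + 42*(t - 1)*log(t - 1) + 3*(t - 1)*log(t**2 + 3) - 10*sqrt(3)*(t - 1)*atan(sqrt(3)*t/3) + 12)/(144*(t - 1))] = (2*t - 3)/(3*t**5 - 6*t**4 + 12*t**3 - 18*t**2 + 9*t), which equals f(t).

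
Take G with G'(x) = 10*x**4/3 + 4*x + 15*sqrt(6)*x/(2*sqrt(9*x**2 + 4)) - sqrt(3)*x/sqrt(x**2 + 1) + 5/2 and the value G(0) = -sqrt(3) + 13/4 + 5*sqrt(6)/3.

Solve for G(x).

The integrand splits into summands that can be handled one at a time.
A general antiderivative is 2*x**5/3 + 2*x**2 + 5*x/2 + 5*sqrt(3*x**2/2 + 2/3) - sqrt(3*x**2 + 3) + 5/4 + C.
The condition gives C = -sqrt(3) + 13/4 + 5*sqrt(6)/3 - (-sqrt(3) + 5/4 + 5*sqrt(6)/3) = 2.
So G(x) = 2*x**5/3 + 2*x**2 + 5*x/2 + 5*sqrt(3*x**2/2 + 2/3) - sqrt(3*x**2 + 3) + 13/4.
Check: d/dx[2*x**5/3 + 2*x**2 + 5*x/2 + 5*sqrt(3*x**2/2 + 2/3) - sqrt(3*x**2 + 3) + 13/4] = (20*x**4*sqrt(x**2 + 1)*sqrt(9*x**2 + 4) + 24*x*sqrt(x**2 + 1)*sqrt(9*x**2 + 4) + 45*sqrt(6)*x*sqrt(x**2 + 1) - 6*sqrt(3)*x*sqrt(9*x**2 + 4) + 15*sqrt(x**2 + 1)*sqrt(9*x**2 + 4))/(6*sqrt(x**2 + 1)*sqrt(9*x**2 + 4)), which equals G'(x).

G(x) = 2*x**5/3 + 2*x**2 + 5*x/2 + 5*sqrt(3*x**2/2 + 2/3) - sqrt(3*x**2 + 3) + 13/4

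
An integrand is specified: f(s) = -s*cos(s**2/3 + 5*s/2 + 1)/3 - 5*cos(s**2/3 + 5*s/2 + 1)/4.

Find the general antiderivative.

The substitution u = s**2/3 + 5*s/2 + 1 works: f is exactly (dF/du)*(du/ds) for that inner function.
Check: d/ds[-sin(s**2/3 + 5*s/2 + 1)/2] = -s*cos(s**2/3 + 5*s/2 + 1)/3 - 5*cos(s**2/3 + 5*s/2 + 1)/4 = f(s).

F(s) = -sin(s**2/3 + 5*s/2 + 1)/2 + C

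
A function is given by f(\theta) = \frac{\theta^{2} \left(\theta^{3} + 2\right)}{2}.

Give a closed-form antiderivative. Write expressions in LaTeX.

An antiderivative is F(\theta) = \frac{\theta^{6}}{12} + \frac{\theta^{3}}{3}.

Any candidate F(\theta) must reproduce f(\theta) exactly when differentiated.
Check: d/d\theta[\frac{\theta^{6}}{12} + \frac{\theta^{3}}{3}] = \frac{\theta^{5}}{2} + \theta^{2}, which equals f(\theta).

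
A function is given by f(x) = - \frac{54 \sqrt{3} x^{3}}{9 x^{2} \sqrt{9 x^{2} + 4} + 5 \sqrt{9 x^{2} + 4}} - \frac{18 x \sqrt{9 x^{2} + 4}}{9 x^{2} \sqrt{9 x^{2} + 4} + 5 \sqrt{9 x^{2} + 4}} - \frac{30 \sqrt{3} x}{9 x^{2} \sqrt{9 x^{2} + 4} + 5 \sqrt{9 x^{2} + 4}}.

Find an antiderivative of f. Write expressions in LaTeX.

The integrand splits into summands that can be handled one at a time.
Check: d/dx[- 2 \sqrt{3 x^{2} + \frac{4}{3}} - \log{\left(3 x^{2} + \frac{5}{3} \right)}] = \frac{- 54 \sqrt{3} x^{3} - 18 x \sqrt{9 x^{2} + 4} - 30 \sqrt{3} x}{9 x^{2} \sqrt{9 x^{2} + 4} + 5 \sqrt{9 x^{2} + 4}}, which equals f(x).

An antiderivative is F(x) = - 2 \sqrt{3 x^{2} + \frac{4}{3}} - \log{\left(3 x^{2} + \frac{5}{3} \right)}.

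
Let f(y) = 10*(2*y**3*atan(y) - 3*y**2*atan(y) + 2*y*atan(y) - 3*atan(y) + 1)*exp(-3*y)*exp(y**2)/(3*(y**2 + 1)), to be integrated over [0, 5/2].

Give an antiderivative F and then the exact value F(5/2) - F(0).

Antiderivative: F(y) = 10*exp(-3*y)*exp(y**2)*atan(y)/3; value = 10*exp(-5/4)*atan(5/2)/3

Recognize the product-rule pattern: f = u'v + uv' with u = 10*atan(y)/3, v = exp(y**2 - 3*y), so integration by parts undoes it.
F(y) = 10*exp(-3*y)*exp(y**2)*atan(y)/3 is an antiderivative of f.
Check: d/dy[10*exp(-3*y)*exp(y**2)*atan(y)/3] = (20*y**3*exp(y**2)*atan(y) - 30*y**2*exp(y**2)*atan(y) + 20*y*exp(y**2)*atan(y) - 30*exp(y**2)*atan(y) + 10*exp(y**2))/(3*y**2*exp(3*y) + 3*exp(3*y)), which equals f(y).
F(5/2) = 10*exp(-5/4)*atan(5/2)/3; F(0) = 0.
Integral = F(5/2) - F(0) = 10*exp(-5/4)*atan(5/2)/3.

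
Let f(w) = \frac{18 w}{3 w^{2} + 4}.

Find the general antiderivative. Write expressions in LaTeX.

F(w) = 3 \log{\left(\frac{3 w^{2}}{2} + 2 \right)} + C

f matches the chain-rule pattern g'(h)*h' with inner function h(w) = \frac{3 w^{2}}{2} + 2; substituting u = h(w) collapses the integral.
Check: d/dw[3 \log{\left(\frac{3 w^{2}}{2} + 2 \right)}] = \frac{18 w}{3 w^{2} + 4} = f(w).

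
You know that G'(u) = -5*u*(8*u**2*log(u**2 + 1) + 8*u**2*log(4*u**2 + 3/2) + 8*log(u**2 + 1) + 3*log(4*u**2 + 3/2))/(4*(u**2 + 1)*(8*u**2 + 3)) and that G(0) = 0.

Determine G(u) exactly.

G(u) = -5*log(u**2 + 1)*log(4*u**2 + 3/2)/8

Recognize the product-rule pattern: G'(u) = v'r + vr' with v = -5*log(u**2 + 1)/8, r = log(4*u**2 + 3/2), so integration by parts undoes it.
A general antiderivative is -5*log(u**2 + 1)*log(4*u**2 + 3/2)/8 + C.
The condition gives C = 0 - (0) = 0.
So G(u) = -5*log(u**2 + 1)*log(4*u**2 + 3/2)/8.
Check: d/du[-5*log(u**2 + 1)*log(4*u**2 + 3/2)/8] = (-40*u**3*log(u**2 + 1) - 40*u**3*log(4*u**2 + 3/2) - 40*u*log(u**2 + 1) - 15*u*log(4*u**2 + 3/2))/(32*u**4 + 44*u**2 + 12), which equals G'(u).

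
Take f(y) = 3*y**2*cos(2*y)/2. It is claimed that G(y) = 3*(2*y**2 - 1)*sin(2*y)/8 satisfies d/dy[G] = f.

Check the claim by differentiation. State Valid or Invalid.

Invalid: d/dy[G] - f = 3*y*sin(2*y)/2 - 3*cos(2*y)/4, which is not 0.

d/dy[G] = 3*y**2*cos(2*y)/2 + 3*y*sin(2*y)/2 - 3*cos(2*y)/4
d/dy[G] - f(y) = 3*y*sin(2*y)/2 - 3*cos(2*y)/4 != 0.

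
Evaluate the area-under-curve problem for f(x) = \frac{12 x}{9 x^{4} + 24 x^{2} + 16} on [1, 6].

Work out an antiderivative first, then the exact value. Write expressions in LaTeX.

The substitution u = \frac{3 x^{2}}{2} + 2 works: f is exactly (dF/du)*(du/dx) for that inner function.
F(x) = - \frac{1}{\frac{3 x^{2}}{2} + 2} is an antiderivative of f.
Check: d/dx[- \frac{1}{\frac{3 x^{2}}{2} + 2}] = \frac{12 x}{9 x^{4} + 24 x^{2} + 16} = f(x).
F(6) = - \frac{1}{56}; F(1) = - \frac{2}{7}.
Integral = F(6) - F(1) = \frac{15}{56}.

Antiderivative: F(x) = - \frac{1}{\frac{3 x^{2}}{2} + 2}; value = \frac{15}{56}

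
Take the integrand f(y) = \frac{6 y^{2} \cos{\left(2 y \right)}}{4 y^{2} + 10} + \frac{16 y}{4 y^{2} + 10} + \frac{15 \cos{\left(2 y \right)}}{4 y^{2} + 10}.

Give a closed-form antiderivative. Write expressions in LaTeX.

Integrate term by term and add the pieces.
Check: d/dy[2 \log{\left(y^{2} + \frac{5}{2} \right)} + \frac{3 \sin{\left(2 y \right)}}{4}] = \frac{6 y^{2} \cos{\left(2 y \right)} + 16 y + 15 \cos{\left(2 y \right)}}{4 y^{2} + 10}, which equals f(y).

An antiderivative is F(y) = 2 \log{\left(y^{2} + \frac{5}{2} \right)} + \frac{3 \sin{\left(2 y \right)}}{4}.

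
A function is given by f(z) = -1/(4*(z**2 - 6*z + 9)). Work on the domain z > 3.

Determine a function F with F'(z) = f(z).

Whatever form F(z) takes, F'(z) = f(z) is non-negotiable.
Check: d/dz[1/(4*(z - 3))] = -1/(4*z**2 - 24*z + 36), which equals f(z).

An antiderivative is F(z) = 1/(4*(z - 3)).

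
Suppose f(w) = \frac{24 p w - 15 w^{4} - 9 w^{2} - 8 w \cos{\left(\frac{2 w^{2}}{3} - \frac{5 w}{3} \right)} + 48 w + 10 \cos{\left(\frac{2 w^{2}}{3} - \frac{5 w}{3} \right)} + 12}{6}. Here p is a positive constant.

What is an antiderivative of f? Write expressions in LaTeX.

An antiderivative is F(w) = 2 p w^{2} - \frac{w^{5}}{2} - \frac{w^{3}}{2} + 4 w^{2} + 2 w - \sin{\left(\frac{2 w^{2}}{3} - \frac{5 w}{3} \right)}.

A first test for any F(w): its w-derivative must equal f(w) identically.
Check: d/dw[2 p w^{2} - \frac{w^{5}}{2} - \frac{w^{3}}{2} + 4 w^{2} + 2 w - \sin{\left(\frac{2 w^{2}}{3} - \frac{5 w}{3} \right)}] = 4 p w - \frac{5 w^{4}}{2} - \frac{3 w^{2}}{2} - \frac{4 w \cos{\left(\frac{2 w^{2}}{3} - \frac{5 w}{3} \right)}}{3} + 8 w + \frac{5 \cos{\left(\frac{2 w^{2}}{3} - \frac{5 w}{3} \right)}}{3} + 2, which equals f(w).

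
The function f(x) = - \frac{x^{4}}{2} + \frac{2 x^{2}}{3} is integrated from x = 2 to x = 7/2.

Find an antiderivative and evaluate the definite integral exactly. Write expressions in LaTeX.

Integrate term by term and add the pieces.
F(x) = - \frac{x^{5}}{10} + \frac{2 x^{3}}{9} is an antiderivative of f.
Check: d/dx[- \frac{x^{5}}{10} + \frac{2 x^{3}}{9}] = - \frac{x^{4}}{2} + \frac{2 x^{2}}{3} = f(x).
F(7/2) = - \frac{123823}{2880}; F(2) = - \frac{64}{45}.
Integral = F(7/2) - F(2) = - \frac{13303}{320}.

Antiderivative: F(x) = - \frac{x^{5}}{10} + \frac{2 x^{3}}{9}; value = - \frac{13303}{320}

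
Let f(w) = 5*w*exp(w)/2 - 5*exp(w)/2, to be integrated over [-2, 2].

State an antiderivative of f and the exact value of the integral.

f has the shape u'v + uv' for u = 5*w/2 - 5 and v = exp(w) — it is the derivative of the product u*v.
F(w) = 5*(w - 2)*exp(w)/2 is an antiderivative of f.
Check: d/dw[5*(w - 2)*exp(w)/2] = 5*w*exp(w)/2 - 5*exp(w)/2 = f(w).
F(2) = 0; F(-2) = -10*exp(-2).
Integral = F(2) - F(-2) = 10*exp(-2).

Antiderivative: F(w) = 5*(w - 2)*exp(w)/2; value = 10*exp(-2)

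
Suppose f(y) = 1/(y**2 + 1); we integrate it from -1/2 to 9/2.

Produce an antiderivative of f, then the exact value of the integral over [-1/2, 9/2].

Antiderivative: F(y) = atan(y); value = atan(1/2) + atan(9/2)

Any candidate F(y) must reproduce f(y) exactly when differentiated.
F(y) = atan(y) is an antiderivative of f.
Check: d/dy[atan(y)] = 1/(y**2 + 1) = f(y).
F(9/2) = atan(9/2); F(-1/2) = -atan(1/2).
Integral = F(9/2) - F(-1/2) = atan(1/2) + atan(9/2).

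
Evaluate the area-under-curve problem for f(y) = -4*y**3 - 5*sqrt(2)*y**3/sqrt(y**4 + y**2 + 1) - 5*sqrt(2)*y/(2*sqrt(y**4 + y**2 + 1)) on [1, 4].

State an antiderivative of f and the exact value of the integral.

The integrand splits into summands that can be handled one at a time.
F(y) = -(2*y**4 + 5*sqrt(2)*sqrt(y**4 + y**2 + 1))/2 is an antiderivative of f.
Check: d/dy[-(2*y**4 + 5*sqrt(2)*sqrt(y**4 + y**2 + 1))/2] = (-8*y**3*sqrt(y**4 + y**2 + 1) - 10*sqrt(2)*y**3 - 5*sqrt(2)*y)/(2*sqrt(y**4 + y**2 + 1)), which equals f(y).
F(4) = -256 - 5*sqrt(546)/2; F(1) = -5*sqrt(6)/2 - 1.
Integral = F(4) - F(1) = -255 - 5*sqrt(546)/2 + 5*sqrt(6)/2.

Antiderivative: F(y) = -(2*y**4 + 5*sqrt(2)*sqrt(y**4 + y**2 + 1))/2; value = -255 - 5*sqrt(546)/2 + 5*sqrt(6)/2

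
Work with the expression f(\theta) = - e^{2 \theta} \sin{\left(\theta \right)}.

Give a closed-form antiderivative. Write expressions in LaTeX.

A candidate is checked by its d/d\theta: the result must match f(\theta).
Check: d/d\theta[- \frac{2 e^{2 \theta} \sin{\left(\theta \right)}}{5} + \frac{e^{2 \theta} \cos{\left(\theta \right)}}{5}] = - e^{2 \theta} \sin{\left(\theta \right)} = f(\theta).

An antiderivative is F(\theta) = - \frac{2 e^{2 \theta} \sin{\left(\theta \right)}}{5} + \frac{e^{2 \theta} \cos{\left(\theta \right)}}{5}.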